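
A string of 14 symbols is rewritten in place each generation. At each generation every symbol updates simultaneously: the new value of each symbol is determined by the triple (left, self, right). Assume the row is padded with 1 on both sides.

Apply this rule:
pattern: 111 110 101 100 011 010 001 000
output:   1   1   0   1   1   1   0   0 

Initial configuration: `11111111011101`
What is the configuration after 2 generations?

11111111011101

11111111011101  (fixed point — unchanged through generation 2)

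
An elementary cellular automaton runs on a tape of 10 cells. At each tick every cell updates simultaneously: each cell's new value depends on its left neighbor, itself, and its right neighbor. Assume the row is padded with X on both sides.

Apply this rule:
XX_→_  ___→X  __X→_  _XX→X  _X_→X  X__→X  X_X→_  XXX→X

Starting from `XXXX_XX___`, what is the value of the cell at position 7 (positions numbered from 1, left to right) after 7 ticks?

XXX__X_XX_
XX_X_X_X__
X__X_X_XX_
_X_X_X_X__
_X_X_X_XX_
_X_X_X_X__  (repeats tick 4; period 2)
tick 7: _X_X_X_XX_
position 7 holds _

_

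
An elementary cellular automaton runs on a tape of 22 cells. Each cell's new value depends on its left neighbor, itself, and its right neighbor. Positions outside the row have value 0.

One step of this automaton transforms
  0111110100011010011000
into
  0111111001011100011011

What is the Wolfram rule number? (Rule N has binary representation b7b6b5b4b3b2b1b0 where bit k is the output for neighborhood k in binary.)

233

position 2: 111 → 1  (bit 7 = 1)
position 5: 110 → 1  (bit 6 = 1)
position 6: 101 → 1  (bit 5 = 1)
position 8: 100 → 0  (bit 4 = 0)
position 1: 011 → 1  (bit 3 = 1)
position 7: 010 → 0  (bit 2 = 0)
position 0: 001 → 0  (bit 1 = 0)
position 9: 000 → 1  (bit 0 = 1)
bits b7..b0 = 11101001 = 233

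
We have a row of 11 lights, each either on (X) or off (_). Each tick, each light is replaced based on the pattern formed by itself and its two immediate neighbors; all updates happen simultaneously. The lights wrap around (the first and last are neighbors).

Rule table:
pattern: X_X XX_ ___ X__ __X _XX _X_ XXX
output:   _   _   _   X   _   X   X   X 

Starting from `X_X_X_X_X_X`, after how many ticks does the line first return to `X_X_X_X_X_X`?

2

__X_X_X_X_X
X_X_X_X_X_X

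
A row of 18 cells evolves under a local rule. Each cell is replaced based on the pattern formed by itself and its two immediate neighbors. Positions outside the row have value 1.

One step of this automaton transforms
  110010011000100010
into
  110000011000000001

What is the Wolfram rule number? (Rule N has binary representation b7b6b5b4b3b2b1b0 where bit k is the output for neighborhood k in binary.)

232

position 0: 111 → 1  (bit 7 = 1)
position 1: 110 → 1  (bit 6 = 1)
position 17: 101 → 1  (bit 5 = 1)
position 2: 100 → 0  (bit 4 = 0)
position 7: 011 → 1  (bit 3 = 1)
position 4: 010 → 0  (bit 2 = 0)
position 3: 001 → 0  (bit 1 = 0)
position 10: 000 → 0  (bit 0 = 0)
bits b7..b0 = 11101000 = 232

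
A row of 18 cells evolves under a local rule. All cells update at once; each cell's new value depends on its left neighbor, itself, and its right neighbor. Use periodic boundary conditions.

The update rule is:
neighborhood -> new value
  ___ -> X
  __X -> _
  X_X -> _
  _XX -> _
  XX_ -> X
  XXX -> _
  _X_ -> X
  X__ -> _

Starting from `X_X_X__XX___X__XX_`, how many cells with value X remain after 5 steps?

9

X_X_X___X_X_X___X_
X_X_X_X_X_X_X_X_X_
X_X_X_X_X_X_X_X_X_  (fixed point — unchanged through step 5)
count of X: 9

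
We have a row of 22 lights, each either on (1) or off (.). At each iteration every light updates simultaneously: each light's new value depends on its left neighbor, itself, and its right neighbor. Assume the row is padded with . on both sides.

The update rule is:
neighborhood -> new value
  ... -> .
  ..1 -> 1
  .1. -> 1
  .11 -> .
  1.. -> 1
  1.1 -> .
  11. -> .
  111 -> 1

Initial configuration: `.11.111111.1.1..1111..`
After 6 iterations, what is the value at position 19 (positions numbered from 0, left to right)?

1....1111..1.111.11.1.
11..1.11.111..1.....11
..111.....1.1111...1..
.1.1.1...11..11.1.111.
11.1.11.1..11...1..1.1
...1....111..1.11111.1
position 19 holds 1

1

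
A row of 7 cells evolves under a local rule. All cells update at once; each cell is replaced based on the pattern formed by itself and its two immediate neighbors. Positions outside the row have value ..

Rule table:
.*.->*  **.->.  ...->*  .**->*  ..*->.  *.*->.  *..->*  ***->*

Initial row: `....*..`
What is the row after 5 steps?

step 1: ***.***
step 2: **..**.
step 3: *.*.*.*
step 4: *.*.*.*  (fixed point — unchanged through step 5)

*.*.*.*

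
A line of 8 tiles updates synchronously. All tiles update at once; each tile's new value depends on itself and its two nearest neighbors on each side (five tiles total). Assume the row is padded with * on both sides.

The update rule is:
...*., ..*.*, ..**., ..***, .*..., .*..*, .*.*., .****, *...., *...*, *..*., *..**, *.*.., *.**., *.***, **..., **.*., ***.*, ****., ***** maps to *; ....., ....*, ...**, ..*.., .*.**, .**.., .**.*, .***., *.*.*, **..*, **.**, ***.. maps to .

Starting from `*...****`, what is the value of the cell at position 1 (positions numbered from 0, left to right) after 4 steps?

.**.****
.*..****
********
********
position 1 holds *

*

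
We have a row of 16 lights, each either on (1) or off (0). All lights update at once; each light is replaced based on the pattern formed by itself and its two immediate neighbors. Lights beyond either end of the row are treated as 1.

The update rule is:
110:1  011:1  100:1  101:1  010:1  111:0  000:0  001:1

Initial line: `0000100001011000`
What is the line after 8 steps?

1101100110000110

1001110011111101
1111011110000111
0001110011001100
1011011111111111
1111110000000000
0000011000000001
1000111100000011
1101100110000110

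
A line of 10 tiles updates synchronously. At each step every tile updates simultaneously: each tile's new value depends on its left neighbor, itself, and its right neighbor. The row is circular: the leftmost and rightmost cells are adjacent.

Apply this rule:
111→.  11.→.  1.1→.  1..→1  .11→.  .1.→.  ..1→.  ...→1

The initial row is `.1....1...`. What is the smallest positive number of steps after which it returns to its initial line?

..111..111
1....1....
.111..111.
....1....1
111..111..
...1....1.
11..111..1
..1....1..
1..111..11
.1....1...

10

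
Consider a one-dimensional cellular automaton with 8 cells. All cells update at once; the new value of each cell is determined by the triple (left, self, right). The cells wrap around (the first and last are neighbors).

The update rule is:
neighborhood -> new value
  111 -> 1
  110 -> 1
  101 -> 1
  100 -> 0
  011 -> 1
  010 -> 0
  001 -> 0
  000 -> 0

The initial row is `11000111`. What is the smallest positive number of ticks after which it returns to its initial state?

11000111

1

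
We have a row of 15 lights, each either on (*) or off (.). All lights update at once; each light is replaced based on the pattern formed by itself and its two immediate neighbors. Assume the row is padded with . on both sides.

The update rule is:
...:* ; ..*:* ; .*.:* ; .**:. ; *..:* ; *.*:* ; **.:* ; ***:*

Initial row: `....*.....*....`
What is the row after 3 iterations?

***************
.**************
*.*************

*.*************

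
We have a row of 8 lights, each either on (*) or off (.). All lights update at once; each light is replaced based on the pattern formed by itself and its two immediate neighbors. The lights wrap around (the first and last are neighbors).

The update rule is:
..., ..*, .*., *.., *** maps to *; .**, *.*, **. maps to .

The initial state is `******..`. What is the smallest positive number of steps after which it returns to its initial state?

6

.****.**
..**....
**..****
*.**.***
......**
******..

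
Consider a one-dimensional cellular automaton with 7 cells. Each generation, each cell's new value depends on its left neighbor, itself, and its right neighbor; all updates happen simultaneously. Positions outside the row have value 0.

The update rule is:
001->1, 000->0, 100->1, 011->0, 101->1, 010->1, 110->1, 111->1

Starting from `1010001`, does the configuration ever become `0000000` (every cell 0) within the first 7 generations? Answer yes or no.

no

1111011
0111101
1011111
1101111
0110111
1011011
1101101
generation 7 is 1101101, still not uniform 0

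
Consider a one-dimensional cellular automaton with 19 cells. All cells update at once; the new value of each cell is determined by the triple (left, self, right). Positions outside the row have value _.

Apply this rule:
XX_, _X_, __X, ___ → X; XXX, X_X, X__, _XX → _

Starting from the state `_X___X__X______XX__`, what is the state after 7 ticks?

XX_XXX_XX_XXXXX_X_X

tick 1: XX_XXX_XX_XXXXX_X_X
tick 2: _X___X__X_____X_X_X
tick 3: XX_XXX_XX_XXXXX_X_X  (repeats tick 1; period 2)
tick 7: XX_XXX_XX_XXXXX_X_X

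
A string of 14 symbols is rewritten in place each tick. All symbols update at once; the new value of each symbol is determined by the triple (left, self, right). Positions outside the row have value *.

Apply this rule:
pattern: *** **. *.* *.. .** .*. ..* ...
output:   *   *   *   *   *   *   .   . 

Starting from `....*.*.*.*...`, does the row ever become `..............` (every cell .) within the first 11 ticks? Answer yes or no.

no

*...********..
**..*********.
***.**********
**************
**************  (fixed point — unchanged through tick 11)
tick 11 is **************, still not uniform .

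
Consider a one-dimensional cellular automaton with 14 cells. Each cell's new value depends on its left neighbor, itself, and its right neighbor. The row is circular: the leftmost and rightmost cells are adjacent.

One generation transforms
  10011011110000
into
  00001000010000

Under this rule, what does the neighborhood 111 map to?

At position 7 the neighborhood is 111; the next row has 0 there.

0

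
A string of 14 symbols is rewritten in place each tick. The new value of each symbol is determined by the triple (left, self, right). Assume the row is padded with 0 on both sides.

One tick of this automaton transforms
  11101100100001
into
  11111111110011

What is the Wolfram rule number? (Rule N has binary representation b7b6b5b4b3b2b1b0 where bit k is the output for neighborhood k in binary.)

position 1: 111 → 1  (bit 7 = 1)
position 2: 110 → 1  (bit 6 = 1)
position 3: 101 → 1  (bit 5 = 1)
position 6: 100 → 1  (bit 4 = 1)
position 0: 011 → 1  (bit 3 = 1)
position 8: 010 → 1  (bit 2 = 1)
position 7: 001 → 1  (bit 1 = 1)
position 10: 000 → 0  (bit 0 = 0)
bits b7..b0 = 11111110 = 254

254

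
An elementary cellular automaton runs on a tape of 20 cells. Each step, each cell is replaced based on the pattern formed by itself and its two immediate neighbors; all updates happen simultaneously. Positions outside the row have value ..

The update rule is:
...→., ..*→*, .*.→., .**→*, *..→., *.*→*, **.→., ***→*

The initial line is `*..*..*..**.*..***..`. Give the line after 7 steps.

step 1: ..*..*..**.*..***...
step 2: .*..*..**.*..***....
step 3: *..*..**.*..***.....
step 4: ..*..**.*..***......
step 5: .*..**.*..***.......
step 6: *..**.*..***........
step 7: ..**.*..***.........

..**.*..***.........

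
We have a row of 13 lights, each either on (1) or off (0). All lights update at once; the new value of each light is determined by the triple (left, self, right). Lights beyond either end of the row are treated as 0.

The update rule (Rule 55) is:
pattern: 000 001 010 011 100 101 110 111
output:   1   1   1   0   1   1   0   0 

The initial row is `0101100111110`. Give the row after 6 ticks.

1110011000001
0001100111111
1110011000000
0001100111111  (repeats tick 2; period 2)
tick 6: 0001100111111

0001100111111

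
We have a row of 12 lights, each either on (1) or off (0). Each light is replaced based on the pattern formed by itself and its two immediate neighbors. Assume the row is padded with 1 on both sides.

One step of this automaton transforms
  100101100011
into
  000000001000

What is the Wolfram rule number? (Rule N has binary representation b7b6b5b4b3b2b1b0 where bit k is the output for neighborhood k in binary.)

1

position 11: 111 → 0  (bit 7 = 0)
position 0: 110 → 0  (bit 6 = 0)
position 4: 101 → 0  (bit 5 = 0)
position 1: 100 → 0  (bit 4 = 0)
position 5: 011 → 0  (bit 3 = 0)
position 3: 010 → 0  (bit 2 = 0)
position 2: 001 → 0  (bit 1 = 0)
position 8: 000 → 1  (bit 0 = 1)
bits b7..b0 = 00000001 = 1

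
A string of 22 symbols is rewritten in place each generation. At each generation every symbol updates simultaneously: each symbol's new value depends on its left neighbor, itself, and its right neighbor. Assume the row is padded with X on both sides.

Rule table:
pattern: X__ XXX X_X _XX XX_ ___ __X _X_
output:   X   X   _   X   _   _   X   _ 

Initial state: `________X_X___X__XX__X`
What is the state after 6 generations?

_XX_X_X___XXX__XXXXXXX

X______X___X_X_XXX_XXX
_X____X_X_X____XX__XXX
__X__X_____X__XX_XXXXX
XX_XX_X___X_XXX__XXXXX
X__X___X_X__XX_XXXXXXX
_XX_X_X___XXX__XXXXXXX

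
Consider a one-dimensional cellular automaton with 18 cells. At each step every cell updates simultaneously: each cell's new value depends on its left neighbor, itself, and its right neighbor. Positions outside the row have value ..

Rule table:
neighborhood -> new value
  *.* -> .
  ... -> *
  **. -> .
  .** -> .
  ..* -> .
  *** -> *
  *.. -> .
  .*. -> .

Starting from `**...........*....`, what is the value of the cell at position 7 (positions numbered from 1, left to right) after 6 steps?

.

...*********...***
**..*******..*..*.
.....*****........
****..***..*******
.**....*....*****.
....**...**..***..
position 7 holds .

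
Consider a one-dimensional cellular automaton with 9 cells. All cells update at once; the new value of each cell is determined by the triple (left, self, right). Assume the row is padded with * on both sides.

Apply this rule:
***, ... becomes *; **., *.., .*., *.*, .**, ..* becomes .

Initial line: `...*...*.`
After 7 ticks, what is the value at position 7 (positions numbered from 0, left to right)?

.

tick 1: .*...*...
tick 2: ...*...*.  (repeats tick 0; period 2)
tick 7: .*...*...
position 7 holds .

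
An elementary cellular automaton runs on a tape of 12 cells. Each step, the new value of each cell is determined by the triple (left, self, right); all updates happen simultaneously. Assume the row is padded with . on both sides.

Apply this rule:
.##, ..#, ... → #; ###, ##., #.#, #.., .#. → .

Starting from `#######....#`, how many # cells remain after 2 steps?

7

#.......###.
..#######...
count of #: 7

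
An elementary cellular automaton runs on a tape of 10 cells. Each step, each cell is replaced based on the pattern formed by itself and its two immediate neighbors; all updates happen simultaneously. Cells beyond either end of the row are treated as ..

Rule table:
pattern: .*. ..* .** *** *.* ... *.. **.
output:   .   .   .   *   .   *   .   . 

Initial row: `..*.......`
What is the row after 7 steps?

********..

*...******
..*..****.
*.....**..
..***....*
*..*..**..
.........*
********..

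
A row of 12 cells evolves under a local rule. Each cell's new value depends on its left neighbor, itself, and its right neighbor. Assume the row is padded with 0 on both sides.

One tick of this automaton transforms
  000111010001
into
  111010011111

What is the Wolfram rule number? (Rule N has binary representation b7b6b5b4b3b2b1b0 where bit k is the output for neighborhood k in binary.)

position 4: 111 → 1  (bit 7 = 1)
position 5: 110 → 0  (bit 6 = 0)
position 6: 101 → 0  (bit 5 = 0)
position 8: 100 → 1  (bit 4 = 1)
position 3: 011 → 0  (bit 3 = 0)
position 7: 010 → 1  (bit 2 = 1)
position 2: 001 → 1  (bit 1 = 1)
position 0: 000 → 1  (bit 0 = 1)
bits b7..b0 = 10010111 = 151

151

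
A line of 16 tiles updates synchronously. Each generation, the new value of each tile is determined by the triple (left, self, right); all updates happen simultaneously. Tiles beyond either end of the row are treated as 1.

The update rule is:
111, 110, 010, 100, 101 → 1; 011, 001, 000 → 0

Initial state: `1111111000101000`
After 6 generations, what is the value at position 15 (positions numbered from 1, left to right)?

1111111100111100
1111111110011110
1111111111001111
1111111111100111
1111111111110011
1111111111111001
position 15 holds 0

0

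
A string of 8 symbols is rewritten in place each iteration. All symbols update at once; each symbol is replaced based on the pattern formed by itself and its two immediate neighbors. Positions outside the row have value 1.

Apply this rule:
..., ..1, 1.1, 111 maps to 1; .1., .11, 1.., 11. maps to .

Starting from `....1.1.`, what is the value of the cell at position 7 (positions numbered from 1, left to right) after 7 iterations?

iteration 1: .111.1.1
iteration 2: 1.1.1.1.
iteration 3: .1.1.1.1
iteration 4: 1.1.1.1.  (repeats iteration 2; period 2)
iteration 7: .1.1.1.1
position 7 holds .

.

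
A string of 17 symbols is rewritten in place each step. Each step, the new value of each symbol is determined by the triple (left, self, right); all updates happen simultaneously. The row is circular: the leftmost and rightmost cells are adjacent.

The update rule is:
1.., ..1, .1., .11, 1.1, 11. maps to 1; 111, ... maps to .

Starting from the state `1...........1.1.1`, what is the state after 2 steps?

.11.......11.....

11.........111111
.11.......11.....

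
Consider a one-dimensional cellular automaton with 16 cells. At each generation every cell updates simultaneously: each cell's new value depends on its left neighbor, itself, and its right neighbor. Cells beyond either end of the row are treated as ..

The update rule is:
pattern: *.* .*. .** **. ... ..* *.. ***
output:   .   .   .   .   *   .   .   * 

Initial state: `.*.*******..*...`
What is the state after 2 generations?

....*****.....**
***..***..***...

***..***..***...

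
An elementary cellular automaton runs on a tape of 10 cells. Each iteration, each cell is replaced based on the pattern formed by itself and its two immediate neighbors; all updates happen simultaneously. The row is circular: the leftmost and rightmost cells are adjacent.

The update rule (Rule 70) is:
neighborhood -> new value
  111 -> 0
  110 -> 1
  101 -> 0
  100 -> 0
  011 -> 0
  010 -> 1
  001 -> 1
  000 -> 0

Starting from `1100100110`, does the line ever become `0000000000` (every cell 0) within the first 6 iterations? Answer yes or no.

no

iteration 1: 0101101010
iteration 2: 1100101010
iteration 3: 0101101010  (repeats iteration 1; period 2)
iteration 6: 1100101010
iteration 6 is 1100101010, still not uniform 0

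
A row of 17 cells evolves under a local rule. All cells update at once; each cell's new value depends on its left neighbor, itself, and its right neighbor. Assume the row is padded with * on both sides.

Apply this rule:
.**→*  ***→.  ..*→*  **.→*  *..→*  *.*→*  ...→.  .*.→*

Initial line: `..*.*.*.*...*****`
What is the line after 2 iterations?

**********.**....
.........*****..*

.........*****..*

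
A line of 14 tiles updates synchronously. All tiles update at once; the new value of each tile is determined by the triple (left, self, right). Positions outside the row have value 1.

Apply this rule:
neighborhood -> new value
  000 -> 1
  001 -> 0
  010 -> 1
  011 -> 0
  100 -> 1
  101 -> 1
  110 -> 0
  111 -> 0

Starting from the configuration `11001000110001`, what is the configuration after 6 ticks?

00101110001100
10110001100010
01001100011011
11100011000100
00011000110110
11000110001001

11000110001001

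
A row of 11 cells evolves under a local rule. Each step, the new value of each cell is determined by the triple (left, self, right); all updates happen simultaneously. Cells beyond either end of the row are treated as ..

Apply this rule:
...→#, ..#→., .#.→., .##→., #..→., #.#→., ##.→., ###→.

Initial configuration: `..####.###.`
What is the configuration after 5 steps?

#..........

#..........
..#########
#..........  (repeats step 1; period 2)
step 5: #..........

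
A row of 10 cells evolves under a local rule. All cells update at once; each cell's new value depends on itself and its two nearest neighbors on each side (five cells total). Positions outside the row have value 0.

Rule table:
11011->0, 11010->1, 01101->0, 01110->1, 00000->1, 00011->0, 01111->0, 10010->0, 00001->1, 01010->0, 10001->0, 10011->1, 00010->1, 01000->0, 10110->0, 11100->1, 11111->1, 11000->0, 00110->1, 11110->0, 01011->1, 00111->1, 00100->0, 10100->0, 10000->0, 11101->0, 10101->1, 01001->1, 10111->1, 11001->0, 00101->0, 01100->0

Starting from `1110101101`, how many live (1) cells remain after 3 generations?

1101110010
1001110000
0111110011
count of 1: 7

7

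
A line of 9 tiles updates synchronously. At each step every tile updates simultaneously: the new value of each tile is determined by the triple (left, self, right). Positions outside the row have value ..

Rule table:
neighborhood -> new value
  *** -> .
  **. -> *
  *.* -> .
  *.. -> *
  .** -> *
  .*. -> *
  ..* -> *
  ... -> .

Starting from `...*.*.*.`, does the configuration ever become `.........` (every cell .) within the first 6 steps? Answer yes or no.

no

step 1: ..**.*.**
step 2: .***.*.**
step 3: **.*.*.**
step 4: **.*.*.**  (fixed point — unchanged through step 6)
step 6 is **.*.*.**, still not uniform .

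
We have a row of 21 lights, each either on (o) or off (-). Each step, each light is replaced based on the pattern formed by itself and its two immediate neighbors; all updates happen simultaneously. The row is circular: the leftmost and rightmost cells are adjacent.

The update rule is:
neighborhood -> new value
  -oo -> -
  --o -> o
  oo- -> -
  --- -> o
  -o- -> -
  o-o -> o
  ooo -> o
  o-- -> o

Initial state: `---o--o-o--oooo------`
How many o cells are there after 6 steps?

9

step 1: ooo-oo-o-oo-oo-oooooo
step 2: oo-o--o-o--o--o-ooooo
step 3: o-o-oo-o-oo-oo-o-oooo
step 4: -o-o--o-o--o--o-o-ooo
step 5: o-o-oo-o-oo-oo-o-o-o-
step 6: -o-o--o-o--o--o-o-o-o
count of o: 9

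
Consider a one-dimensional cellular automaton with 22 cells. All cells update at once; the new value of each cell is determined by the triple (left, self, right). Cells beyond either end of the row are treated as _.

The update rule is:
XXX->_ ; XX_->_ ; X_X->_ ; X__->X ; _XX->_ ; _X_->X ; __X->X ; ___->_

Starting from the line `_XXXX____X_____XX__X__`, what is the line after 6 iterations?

X____X__XXX___X__XXXX_
XX__XXXX___X_XXXX____X
__XX____X_XX_____X__XX
_X__X__XX___X___XXXX__
XXXXXXX__X_XXX_X____X_
_______XXX_____XX__XXX

_______XXX_____XX__XXX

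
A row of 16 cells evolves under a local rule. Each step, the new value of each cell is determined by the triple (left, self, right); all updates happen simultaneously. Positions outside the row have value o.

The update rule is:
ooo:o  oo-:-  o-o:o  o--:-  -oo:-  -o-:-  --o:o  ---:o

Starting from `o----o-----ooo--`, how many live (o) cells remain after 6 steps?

6

--ooo--oooo-o--o
-o-o--o-oo-o--o-
o-o--o-o--o--o-o
-o--o-o--o--o-o-
o--o-o--o--o-o-o
--o-o--o--o-o-o-
count of o: 6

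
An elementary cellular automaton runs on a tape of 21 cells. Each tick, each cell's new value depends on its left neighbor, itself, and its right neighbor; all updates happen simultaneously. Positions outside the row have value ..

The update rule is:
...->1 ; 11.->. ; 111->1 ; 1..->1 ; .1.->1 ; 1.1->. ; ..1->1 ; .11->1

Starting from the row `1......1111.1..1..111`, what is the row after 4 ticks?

1111111.111111111.111

tick 1: 1111111111..11111111.
tick 2: 111111111.111111111.1
tick 3: 11111111..11111111..1
tick 4: 1111111.111111111.111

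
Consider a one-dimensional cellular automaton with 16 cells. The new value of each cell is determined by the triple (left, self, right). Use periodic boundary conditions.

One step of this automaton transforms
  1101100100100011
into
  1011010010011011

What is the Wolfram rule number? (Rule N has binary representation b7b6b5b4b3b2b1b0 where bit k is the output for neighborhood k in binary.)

185

position 0: 111 → 1  (bit 7 = 1)
position 1: 110 → 0  (bit 6 = 0)
position 2: 101 → 1  (bit 5 = 1)
position 5: 100 → 1  (bit 4 = 1)
position 3: 011 → 1  (bit 3 = 1)
position 7: 010 → 0  (bit 2 = 0)
position 6: 001 → 0  (bit 1 = 0)
position 12: 000 → 1  (bit 0 = 1)
bits b7..b0 = 10111001 = 185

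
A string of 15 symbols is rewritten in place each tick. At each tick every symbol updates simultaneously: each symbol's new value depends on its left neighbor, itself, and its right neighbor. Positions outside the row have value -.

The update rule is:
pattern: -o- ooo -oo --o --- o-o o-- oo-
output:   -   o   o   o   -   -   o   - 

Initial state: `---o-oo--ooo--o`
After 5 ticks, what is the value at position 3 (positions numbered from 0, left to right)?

--o--o-oooo-oo-
-o-oo--ooo--o-o
o--o-oooo-oo---
-oo--ooo--o-o--
oo-oooo-oo---o-
position 3 holds o

o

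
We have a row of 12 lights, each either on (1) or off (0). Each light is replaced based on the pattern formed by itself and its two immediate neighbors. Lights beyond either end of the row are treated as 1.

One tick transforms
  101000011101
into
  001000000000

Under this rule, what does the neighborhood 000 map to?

0

At position 4 the neighborhood is 000; the next row has 0 there.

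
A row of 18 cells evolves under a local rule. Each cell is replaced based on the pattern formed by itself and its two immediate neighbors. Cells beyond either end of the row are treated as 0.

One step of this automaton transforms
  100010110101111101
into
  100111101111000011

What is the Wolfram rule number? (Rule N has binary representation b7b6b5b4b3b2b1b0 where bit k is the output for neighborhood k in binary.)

position 12: 111 → 0  (bit 7 = 0)
position 7: 110 → 0  (bit 6 = 0)
position 5: 101 → 1  (bit 5 = 1)
position 1: 100 → 0  (bit 4 = 0)
position 6: 011 → 1  (bit 3 = 1)
position 0: 010 → 1  (bit 2 = 1)
position 3: 001 → 1  (bit 1 = 1)
position 2: 000 → 0  (bit 0 = 0)
bits b7..b0 = 00101110 = 46

46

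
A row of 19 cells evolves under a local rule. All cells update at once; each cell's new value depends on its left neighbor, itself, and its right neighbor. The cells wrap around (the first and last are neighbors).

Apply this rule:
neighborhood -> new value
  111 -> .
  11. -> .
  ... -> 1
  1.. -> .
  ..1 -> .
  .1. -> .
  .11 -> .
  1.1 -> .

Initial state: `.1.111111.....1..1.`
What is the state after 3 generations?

..........111......

generation 1: ..........111......
generation 2: 111111111.....11111
generation 3: ..........111......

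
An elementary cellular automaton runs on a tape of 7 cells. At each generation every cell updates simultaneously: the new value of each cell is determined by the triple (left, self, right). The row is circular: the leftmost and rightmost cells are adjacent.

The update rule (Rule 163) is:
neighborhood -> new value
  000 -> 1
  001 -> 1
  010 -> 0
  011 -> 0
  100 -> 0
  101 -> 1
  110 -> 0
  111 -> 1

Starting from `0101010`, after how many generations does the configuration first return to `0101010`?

1010100
0101001
1010010
0100101
1001010
0010101
0101010

7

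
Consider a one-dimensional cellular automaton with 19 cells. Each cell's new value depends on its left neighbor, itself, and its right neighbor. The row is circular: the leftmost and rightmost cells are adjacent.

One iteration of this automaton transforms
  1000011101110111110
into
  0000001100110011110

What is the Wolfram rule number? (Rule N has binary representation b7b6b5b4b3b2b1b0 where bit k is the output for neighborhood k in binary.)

position 6: 111 → 1  (bit 7 = 1)
position 7: 110 → 1  (bit 6 = 1)
position 8: 101 → 0  (bit 5 = 0)
position 1: 100 → 0  (bit 4 = 0)
position 5: 011 → 0  (bit 3 = 0)
position 0: 010 → 0  (bit 2 = 0)
position 4: 001 → 0  (bit 1 = 0)
position 2: 000 → 0  (bit 0 = 0)
bits b7..b0 = 11000000 = 192

192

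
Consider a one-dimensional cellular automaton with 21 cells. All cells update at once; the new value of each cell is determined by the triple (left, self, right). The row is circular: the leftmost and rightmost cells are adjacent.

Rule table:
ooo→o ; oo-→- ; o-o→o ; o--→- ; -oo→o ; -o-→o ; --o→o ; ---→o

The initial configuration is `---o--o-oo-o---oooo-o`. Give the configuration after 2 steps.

ooo-oooo-oo-ooooo-oo-

step 1: -ooo-oooo-oo-ooooo-oo
step 2: ooo-oooo-oo-ooooo-oo-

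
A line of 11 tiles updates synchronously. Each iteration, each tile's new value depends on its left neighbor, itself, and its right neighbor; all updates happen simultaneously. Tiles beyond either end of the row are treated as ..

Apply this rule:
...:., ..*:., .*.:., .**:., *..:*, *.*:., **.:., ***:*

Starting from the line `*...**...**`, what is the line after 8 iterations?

........*..

iteration 1: .*....*....
iteration 2: ..*....*...
iteration 3: ...*....*..
iteration 4: ....*....*.
iteration 5: .....*....*
iteration 6: ......*....
iteration 7: .......*...
iteration 8: ........*..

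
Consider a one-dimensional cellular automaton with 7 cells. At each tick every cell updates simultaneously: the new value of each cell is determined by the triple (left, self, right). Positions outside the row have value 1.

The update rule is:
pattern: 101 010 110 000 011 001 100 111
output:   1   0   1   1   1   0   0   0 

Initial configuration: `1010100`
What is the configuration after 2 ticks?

0110010

tick 1: 1101000
tick 2: 0110010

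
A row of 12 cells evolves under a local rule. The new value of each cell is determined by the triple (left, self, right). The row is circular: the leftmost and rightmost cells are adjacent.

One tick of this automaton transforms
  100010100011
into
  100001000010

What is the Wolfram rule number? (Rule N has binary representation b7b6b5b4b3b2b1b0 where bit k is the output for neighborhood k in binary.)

position 11: 111 → 0  (bit 7 = 0)
position 0: 110 → 1  (bit 6 = 1)
position 5: 101 → 1  (bit 5 = 1)
position 1: 100 → 0  (bit 4 = 0)
position 10: 011 → 1  (bit 3 = 1)
position 4: 010 → 0  (bit 2 = 0)
position 3: 001 → 0  (bit 1 = 0)
position 2: 000 → 0  (bit 0 = 0)
bits b7..b0 = 01101000 = 104

104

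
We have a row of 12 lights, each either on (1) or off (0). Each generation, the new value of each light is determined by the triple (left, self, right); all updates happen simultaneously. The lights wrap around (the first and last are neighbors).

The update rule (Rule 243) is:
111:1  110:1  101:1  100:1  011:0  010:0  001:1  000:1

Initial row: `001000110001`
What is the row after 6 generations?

110111011110
011011101111
101101110111
110110111011
111011011101
111101101110

111101101110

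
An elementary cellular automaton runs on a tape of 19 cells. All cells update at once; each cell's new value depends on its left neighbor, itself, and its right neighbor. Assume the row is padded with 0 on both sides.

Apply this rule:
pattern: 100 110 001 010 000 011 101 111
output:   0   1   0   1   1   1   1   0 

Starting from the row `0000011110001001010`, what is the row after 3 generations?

1001010010001001110

1111010010101001110
1001110011111001010
1001010010001001110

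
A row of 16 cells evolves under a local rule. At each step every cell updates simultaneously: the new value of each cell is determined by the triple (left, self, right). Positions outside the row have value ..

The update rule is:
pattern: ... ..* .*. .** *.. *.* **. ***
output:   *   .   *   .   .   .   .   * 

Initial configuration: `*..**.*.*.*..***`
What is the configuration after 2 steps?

step 1: *.....*.*.*...*.
step 2: *.***.*.*.*.*.*.

*.***.*.*.*.*.*.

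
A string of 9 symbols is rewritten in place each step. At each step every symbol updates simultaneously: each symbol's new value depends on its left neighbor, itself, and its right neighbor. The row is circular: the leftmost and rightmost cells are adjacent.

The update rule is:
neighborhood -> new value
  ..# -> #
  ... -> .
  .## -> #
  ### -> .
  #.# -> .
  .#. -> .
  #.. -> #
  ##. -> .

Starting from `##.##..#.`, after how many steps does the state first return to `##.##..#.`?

18

step 1: #..#.##..
step 2: .##..#.##
step 3: .#.##..#.
step 4: #..#.##.#
step 5: .##..#..#
step 6: .#.##.##.
step 7: #..#..#.#
step 8: .##.##..#
step 9: .#..#.##.
step 10: #.##..#.#
step 11: ..#.##..#
step 12: ##..#.##.
step 13: #.##..#..
step 14: ..#.##.##
step 15: ##..#..#.
step 16: #.##.##..
step 17: ..#..#.##
step 18: ##.##..#.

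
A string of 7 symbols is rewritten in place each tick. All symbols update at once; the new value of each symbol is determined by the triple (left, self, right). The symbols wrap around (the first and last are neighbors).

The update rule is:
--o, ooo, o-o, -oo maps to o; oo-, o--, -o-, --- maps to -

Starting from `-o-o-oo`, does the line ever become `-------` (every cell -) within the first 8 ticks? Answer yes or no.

no

o-o-oo-
-o-oo-o
o-oo-o-
-oo-o-o
oo-o-o-
o-o-o-o
-o-o-oo  (repeats tick 0; period 7)
tick 8: o-o-oo-
tick 8 is o-o-oo-, still not uniform -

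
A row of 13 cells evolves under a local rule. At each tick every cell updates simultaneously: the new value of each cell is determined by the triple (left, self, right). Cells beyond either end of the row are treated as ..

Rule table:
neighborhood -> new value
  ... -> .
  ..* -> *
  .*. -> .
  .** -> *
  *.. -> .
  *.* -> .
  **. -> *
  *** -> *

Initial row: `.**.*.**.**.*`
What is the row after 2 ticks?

***..***.**..

tick 1: ***...**.**..
tick 2: ***..***.**..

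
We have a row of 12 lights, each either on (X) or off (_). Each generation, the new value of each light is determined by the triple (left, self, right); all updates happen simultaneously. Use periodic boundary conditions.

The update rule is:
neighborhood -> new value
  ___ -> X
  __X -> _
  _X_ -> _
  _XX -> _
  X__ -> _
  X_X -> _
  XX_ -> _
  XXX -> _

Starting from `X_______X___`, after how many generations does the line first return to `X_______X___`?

2

__XXXXX___X_
X_______X___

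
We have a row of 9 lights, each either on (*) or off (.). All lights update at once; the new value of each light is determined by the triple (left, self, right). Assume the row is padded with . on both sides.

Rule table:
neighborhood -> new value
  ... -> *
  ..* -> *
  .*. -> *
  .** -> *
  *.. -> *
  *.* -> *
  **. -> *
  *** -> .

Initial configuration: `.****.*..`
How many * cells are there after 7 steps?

6

**..*****
*****...*
*...*****
*****...*  (repeats step 2; period 2)
step 7: *...*****
count of *: 6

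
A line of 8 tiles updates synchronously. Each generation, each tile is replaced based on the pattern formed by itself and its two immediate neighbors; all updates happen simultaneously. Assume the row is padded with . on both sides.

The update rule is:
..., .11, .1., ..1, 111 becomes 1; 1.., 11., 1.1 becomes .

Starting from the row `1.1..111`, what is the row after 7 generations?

1.1.111.
1.1.11..
1.1.1..1
1.1.1.11
1.1.1.1.
1.1.1.1.  (fixed point — unchanged through generation 7)

1.1.1.1.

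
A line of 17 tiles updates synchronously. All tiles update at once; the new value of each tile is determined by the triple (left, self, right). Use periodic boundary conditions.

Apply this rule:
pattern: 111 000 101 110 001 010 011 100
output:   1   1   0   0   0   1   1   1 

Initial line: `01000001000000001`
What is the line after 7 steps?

01111101111111101
01111001111111001
01110101111110101
01100101111100101
01010101111010101
01010101110010101
01010101101010101

01010101101010101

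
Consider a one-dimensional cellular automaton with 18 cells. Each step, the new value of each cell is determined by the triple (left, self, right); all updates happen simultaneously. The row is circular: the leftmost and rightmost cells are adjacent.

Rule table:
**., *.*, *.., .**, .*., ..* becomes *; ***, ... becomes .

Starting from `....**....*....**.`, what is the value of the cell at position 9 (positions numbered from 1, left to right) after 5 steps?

.

...****..***..****
*.**..****.****..*
*******..***..****
......****.****...
.....**..***..**..
position 9 holds .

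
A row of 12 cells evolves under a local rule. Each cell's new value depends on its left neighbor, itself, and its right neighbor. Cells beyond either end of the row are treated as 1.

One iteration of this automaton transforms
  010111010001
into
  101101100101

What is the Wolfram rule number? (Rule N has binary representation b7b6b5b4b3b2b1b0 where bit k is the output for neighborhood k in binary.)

105

position 4: 111 → 0  (bit 7 = 0)
position 5: 110 → 1  (bit 6 = 1)
position 0: 101 → 1  (bit 5 = 1)
position 8: 100 → 0  (bit 4 = 0)
position 3: 011 → 1  (bit 3 = 1)
position 1: 010 → 0  (bit 2 = 0)
position 10: 001 → 0  (bit 1 = 0)
position 9: 000 → 1  (bit 0 = 1)
bits b7..b0 = 01101001 = 105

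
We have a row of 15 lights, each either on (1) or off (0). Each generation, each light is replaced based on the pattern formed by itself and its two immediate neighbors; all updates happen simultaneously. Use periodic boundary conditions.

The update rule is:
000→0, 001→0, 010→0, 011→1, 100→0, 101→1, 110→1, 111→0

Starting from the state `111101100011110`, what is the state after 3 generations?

000000000000001

100111100010011
100100100000010
000000000000001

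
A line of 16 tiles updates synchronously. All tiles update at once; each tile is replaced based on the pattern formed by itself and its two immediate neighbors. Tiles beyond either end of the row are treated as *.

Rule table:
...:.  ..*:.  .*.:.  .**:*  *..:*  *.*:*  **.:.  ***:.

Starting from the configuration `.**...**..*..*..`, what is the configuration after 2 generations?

generation 1: **.*..*.*..*..*.
generation 2: ..*.*..*.*..*..*

..*.*..*.*..*..*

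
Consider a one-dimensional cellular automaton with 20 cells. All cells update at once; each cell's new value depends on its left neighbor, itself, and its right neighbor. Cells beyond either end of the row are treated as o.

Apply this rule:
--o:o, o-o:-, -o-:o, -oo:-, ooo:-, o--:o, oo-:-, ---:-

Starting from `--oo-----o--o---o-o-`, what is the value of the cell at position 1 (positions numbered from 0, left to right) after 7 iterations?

-

iteration 1: oo--o---oooooo-oo-o-
iteration 2: --oooo-o----------o-
iteration 3: oo-----oo--------oo-
iteration 4: --o---o--o------o---
iteration 5: oooo-oooooo----ooo-o
iteration 6: -----------o--o-----
iteration 7: o---------oooooo---o
position 1 holds -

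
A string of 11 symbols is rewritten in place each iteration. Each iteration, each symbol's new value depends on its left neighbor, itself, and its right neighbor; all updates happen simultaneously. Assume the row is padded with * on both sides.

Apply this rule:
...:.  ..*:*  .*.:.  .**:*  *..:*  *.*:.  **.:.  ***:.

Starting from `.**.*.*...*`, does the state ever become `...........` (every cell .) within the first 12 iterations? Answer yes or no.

.*.....*.**
..*...*..*.
**.*.*.**..
.......*.**
*.....*..*.
.*...*.**..
..*.*..*.**
**...**..*.
..*.**.**..
**..*..*.**
..**.**..*.
***..*.**..
iteration 12 is ***..*.**.., still not uniform .

no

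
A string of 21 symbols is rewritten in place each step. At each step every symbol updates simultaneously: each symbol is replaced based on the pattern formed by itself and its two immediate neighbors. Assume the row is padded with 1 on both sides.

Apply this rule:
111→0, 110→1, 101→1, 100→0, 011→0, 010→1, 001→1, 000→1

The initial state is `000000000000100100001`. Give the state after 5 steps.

step 1: 011111111111101101110
step 2: 100000000000110110011
step 3: 101111111111011010100
step 4: 110000000001101111101
step 5: 010111111110110000110

010111111110110000110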